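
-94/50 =-1.88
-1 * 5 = -5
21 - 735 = -714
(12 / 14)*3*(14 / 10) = 18 / 5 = 3.60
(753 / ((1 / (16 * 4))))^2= 2322468864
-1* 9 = -9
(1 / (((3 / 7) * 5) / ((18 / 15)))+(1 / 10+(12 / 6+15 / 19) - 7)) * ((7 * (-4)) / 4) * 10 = 23611 / 95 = 248.54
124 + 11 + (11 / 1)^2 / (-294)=39569 / 294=134.59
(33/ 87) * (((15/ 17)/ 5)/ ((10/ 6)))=99/ 2465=0.04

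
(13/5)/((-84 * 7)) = -13/2940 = -0.00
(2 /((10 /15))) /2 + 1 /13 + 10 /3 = 383 /78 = 4.91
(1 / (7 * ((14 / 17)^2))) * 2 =289 / 686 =0.42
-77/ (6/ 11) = -847/ 6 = -141.17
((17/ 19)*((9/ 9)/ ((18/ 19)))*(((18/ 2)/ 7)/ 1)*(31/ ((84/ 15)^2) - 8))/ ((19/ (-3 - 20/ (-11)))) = 1214837/ 2293984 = 0.53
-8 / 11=-0.73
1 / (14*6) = 1 / 84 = 0.01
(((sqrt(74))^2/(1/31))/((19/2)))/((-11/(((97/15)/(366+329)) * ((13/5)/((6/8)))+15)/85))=-183342779324/6536475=-28049.18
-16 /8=-2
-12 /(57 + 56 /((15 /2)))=-180 /967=-0.19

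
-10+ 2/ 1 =-8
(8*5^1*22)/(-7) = -880/7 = -125.71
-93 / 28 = -3.32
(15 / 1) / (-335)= -3 / 67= -0.04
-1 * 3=-3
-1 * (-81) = 81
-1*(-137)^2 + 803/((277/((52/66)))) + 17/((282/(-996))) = -735316709/39057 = -18826.76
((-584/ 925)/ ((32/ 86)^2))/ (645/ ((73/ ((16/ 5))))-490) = 9853321/ 997697600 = 0.01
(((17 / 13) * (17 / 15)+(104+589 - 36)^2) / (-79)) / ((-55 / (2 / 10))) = 19.87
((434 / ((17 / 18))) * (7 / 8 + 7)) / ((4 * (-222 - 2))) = -17577 / 4352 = -4.04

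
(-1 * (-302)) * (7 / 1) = 2114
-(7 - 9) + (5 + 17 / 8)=9.12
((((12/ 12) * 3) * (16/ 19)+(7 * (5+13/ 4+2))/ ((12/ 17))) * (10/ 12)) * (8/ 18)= 475025/ 12312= 38.58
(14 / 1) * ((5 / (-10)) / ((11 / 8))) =-56 / 11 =-5.09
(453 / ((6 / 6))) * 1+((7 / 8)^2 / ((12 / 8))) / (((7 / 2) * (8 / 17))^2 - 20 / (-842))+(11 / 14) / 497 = 50395109693219 / 111201308736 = 453.19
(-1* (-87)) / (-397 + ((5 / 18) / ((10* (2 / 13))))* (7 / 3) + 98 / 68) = -319464 / 1450945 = -0.22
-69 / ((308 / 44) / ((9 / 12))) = -207 / 28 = -7.39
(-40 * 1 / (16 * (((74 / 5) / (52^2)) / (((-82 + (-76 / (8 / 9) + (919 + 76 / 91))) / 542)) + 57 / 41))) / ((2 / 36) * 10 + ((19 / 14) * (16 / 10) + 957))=-574725571875 / 307602076185686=-0.00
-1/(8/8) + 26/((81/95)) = 29.49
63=63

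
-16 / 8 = -2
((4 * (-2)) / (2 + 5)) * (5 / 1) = -40 / 7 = -5.71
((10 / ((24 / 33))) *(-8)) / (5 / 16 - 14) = 1760 / 219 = 8.04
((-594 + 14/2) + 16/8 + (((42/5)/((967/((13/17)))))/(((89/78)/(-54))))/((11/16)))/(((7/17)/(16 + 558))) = -3863110647474/4733465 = -816127.43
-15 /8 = -1.88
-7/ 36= -0.19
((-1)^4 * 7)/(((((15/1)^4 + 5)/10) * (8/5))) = 35/40504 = 0.00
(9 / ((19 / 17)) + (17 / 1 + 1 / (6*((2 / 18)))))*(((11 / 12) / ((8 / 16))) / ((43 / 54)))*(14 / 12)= 233079 / 3268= 71.32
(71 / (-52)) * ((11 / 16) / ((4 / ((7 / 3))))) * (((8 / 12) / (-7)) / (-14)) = -781 / 209664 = -0.00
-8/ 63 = -0.13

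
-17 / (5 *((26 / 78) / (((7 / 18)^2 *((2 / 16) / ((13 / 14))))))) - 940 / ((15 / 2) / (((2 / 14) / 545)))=-1030585 / 4285008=-0.24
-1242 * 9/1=-11178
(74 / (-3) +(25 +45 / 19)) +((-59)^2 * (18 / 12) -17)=593621 / 114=5207.20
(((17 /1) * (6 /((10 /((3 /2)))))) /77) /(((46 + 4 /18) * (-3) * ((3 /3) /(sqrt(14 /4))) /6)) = -1377 * sqrt(14) /320320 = -0.02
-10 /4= -5 /2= -2.50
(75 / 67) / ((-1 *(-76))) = 75 / 5092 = 0.01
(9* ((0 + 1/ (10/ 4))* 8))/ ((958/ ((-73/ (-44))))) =1314/ 26345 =0.05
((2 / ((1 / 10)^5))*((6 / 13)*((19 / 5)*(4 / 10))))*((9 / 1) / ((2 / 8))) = 65664000 / 13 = 5051076.92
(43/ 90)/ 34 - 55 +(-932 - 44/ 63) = -21156199/ 21420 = -987.68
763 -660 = 103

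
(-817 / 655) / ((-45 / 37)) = 30229 / 29475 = 1.03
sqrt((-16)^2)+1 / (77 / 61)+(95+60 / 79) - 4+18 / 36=1326723 / 12166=109.05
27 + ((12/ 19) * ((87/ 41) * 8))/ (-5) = 24.86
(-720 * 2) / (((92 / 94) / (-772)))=26124480 / 23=1135846.96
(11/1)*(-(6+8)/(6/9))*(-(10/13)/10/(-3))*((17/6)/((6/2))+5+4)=-13783/234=-58.90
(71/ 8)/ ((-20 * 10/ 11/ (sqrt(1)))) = -781/ 1600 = -0.49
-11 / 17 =-0.65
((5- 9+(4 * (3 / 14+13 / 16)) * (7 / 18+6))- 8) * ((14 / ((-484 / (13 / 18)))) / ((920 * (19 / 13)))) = -1212913 / 5482287360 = -0.00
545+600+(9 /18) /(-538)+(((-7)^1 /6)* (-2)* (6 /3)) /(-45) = 1144.90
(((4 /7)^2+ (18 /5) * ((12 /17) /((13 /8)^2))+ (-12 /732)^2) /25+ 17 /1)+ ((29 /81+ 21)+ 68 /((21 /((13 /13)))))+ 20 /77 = 2444950534530436 /58341701793375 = 41.91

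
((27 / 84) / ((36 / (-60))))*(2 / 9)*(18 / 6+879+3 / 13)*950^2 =-8625643750 / 91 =-94787293.96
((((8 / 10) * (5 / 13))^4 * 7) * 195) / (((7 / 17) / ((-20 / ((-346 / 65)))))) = 3264000 / 29237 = 111.64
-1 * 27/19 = -27/19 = -1.42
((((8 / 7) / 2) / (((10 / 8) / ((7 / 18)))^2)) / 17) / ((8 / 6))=28 / 11475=0.00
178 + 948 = 1126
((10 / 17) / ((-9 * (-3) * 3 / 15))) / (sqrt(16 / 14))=25 * sqrt(14) / 918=0.10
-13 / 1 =-13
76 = 76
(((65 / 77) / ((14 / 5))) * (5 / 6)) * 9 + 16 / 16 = 7031 / 2156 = 3.26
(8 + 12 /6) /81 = 10 /81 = 0.12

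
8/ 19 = 0.42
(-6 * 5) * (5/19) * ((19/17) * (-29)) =4350/17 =255.88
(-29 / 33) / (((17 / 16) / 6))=-928 / 187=-4.96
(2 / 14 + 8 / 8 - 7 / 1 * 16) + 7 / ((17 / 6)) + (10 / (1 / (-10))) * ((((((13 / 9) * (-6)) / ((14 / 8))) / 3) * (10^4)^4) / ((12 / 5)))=2209999999999999651754 / 3213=687830687830687722.30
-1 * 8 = -8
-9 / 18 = -1 / 2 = -0.50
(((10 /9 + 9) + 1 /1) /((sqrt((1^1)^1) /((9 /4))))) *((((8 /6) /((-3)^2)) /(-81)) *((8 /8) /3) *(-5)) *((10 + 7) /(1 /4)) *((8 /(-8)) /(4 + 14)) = -17000 /59049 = -0.29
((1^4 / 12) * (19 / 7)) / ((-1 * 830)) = -19 / 69720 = -0.00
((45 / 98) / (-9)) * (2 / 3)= -5 / 147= -0.03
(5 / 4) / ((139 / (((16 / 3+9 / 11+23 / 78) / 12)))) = 27655 / 5724576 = 0.00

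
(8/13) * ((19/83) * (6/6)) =152/1079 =0.14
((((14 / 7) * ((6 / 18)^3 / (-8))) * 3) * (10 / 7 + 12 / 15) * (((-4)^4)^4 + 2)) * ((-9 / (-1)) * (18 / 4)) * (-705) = 106281113272659 / 14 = 7591508090904.21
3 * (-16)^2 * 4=3072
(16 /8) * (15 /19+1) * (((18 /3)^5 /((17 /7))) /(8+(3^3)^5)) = 31104 /38947055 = 0.00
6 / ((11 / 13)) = 78 / 11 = 7.09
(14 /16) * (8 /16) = 7 /16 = 0.44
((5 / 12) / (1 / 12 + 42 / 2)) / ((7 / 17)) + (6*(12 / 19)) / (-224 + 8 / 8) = 232633 / 7503727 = 0.03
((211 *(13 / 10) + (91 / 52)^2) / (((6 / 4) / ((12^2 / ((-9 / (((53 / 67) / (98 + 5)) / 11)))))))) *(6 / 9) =-4704068 / 3415995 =-1.38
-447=-447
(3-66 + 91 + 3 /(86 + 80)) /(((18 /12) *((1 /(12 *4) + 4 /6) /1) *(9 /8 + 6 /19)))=11311232 /599841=18.86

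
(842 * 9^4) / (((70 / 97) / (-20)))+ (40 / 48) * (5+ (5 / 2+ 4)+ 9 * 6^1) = -153103692.27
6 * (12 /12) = 6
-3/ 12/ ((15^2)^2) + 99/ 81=247499/ 202500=1.22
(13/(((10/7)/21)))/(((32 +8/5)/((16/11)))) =91/11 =8.27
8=8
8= 8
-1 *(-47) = 47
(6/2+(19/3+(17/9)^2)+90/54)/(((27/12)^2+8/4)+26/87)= 547520/276669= 1.98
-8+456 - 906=-458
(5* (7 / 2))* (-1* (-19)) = 665 / 2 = 332.50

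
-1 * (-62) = 62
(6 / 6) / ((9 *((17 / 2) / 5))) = 10 / 153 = 0.07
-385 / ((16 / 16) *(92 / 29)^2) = -323785 / 8464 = -38.25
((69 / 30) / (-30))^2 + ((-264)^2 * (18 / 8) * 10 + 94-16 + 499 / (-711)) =1238907470199 / 790000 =1568237.30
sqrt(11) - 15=-11.68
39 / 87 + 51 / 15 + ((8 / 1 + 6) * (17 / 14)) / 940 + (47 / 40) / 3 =696443 / 163560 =4.26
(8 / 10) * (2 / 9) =8 / 45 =0.18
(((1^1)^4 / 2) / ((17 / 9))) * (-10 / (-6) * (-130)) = -975 / 17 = -57.35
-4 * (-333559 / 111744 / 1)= 333559 / 27936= 11.94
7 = 7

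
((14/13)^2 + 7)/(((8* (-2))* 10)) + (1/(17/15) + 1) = 841837/459680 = 1.83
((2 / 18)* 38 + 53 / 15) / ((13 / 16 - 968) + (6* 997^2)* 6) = 5584 / 25764016905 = 0.00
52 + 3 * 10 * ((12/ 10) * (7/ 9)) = 80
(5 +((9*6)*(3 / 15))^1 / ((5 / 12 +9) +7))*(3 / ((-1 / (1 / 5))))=-3.39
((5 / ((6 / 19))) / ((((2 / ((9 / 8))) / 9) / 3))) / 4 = 7695 / 128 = 60.12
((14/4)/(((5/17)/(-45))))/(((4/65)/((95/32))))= -6613425/256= -25833.69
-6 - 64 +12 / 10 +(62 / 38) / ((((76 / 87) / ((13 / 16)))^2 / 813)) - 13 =149702837639 / 140472320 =1065.71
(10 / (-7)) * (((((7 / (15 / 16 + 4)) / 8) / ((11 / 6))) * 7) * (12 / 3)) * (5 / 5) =-3360 / 869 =-3.87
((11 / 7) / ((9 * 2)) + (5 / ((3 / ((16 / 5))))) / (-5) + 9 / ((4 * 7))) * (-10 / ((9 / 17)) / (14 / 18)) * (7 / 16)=14093 / 2016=6.99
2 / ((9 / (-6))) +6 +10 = 44 / 3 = 14.67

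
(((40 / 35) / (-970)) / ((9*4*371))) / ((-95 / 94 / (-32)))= -3008 / 1076910975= -0.00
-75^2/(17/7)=-39375/17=-2316.18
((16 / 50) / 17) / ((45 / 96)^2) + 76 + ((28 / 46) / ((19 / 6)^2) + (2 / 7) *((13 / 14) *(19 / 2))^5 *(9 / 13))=10642.51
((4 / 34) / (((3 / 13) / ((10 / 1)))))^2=67600 / 2601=25.99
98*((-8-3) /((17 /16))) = -17248 /17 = -1014.59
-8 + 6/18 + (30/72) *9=-47/12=-3.92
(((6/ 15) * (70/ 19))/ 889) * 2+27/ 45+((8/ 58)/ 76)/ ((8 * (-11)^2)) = 204336723/ 338688680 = 0.60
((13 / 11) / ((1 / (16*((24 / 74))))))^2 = 6230016 / 165649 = 37.61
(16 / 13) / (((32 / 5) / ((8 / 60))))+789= 30772 / 39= 789.03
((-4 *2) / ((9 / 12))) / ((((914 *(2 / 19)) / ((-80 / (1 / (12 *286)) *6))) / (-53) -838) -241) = 4423710720 / 447485987063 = 0.01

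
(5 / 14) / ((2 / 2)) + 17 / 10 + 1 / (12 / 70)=1657 / 210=7.89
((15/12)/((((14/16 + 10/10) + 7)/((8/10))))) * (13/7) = 104/497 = 0.21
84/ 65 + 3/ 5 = 123/ 65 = 1.89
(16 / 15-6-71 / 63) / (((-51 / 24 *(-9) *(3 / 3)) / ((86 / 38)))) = -656696 / 915705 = -0.72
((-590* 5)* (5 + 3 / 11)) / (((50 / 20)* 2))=-34220 / 11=-3110.91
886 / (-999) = -886 / 999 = -0.89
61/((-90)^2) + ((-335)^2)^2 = 102015050062561/8100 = 12594450625.01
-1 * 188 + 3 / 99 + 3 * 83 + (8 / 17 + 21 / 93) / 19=20178293 / 330429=61.07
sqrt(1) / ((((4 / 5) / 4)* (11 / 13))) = 65 / 11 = 5.91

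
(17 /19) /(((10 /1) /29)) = 493 /190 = 2.59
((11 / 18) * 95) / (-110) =-19 / 36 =-0.53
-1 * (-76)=76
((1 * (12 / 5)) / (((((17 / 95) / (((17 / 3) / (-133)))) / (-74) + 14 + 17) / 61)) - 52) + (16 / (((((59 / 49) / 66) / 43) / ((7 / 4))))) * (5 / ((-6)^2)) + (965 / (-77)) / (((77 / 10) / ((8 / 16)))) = 109953618498323 / 12059034603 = 9117.95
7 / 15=0.47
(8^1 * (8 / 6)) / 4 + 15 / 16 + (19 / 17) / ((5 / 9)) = 22913 / 4080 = 5.62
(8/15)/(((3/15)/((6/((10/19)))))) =152/5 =30.40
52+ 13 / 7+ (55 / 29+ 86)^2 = 45798864 / 5887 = 7779.66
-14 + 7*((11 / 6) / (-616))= -673 / 48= -14.02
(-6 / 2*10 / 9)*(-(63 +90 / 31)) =6810 / 31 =219.68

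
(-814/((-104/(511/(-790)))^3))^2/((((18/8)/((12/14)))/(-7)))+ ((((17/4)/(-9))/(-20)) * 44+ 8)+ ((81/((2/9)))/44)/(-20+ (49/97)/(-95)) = 1512994446038261579649951825589231987/175423828900095272914791948288000000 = 8.62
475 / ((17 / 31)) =14725 / 17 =866.18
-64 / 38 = -32 / 19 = -1.68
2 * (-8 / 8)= -2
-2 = -2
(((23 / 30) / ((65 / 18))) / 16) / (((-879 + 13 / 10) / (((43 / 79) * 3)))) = -8901 / 360559160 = -0.00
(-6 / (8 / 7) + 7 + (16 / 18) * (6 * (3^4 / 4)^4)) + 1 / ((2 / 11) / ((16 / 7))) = 100443953 / 112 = 896821.01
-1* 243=-243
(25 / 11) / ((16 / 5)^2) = 625 / 2816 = 0.22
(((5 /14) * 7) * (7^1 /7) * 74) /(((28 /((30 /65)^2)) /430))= 715950 /1183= 605.20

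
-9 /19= -0.47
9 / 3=3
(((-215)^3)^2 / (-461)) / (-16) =98771297640625 / 7376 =13390902608.54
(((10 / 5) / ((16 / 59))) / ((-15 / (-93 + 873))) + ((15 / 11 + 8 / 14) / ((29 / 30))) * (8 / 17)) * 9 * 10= -1307005515 / 37961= -34430.22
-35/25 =-7/5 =-1.40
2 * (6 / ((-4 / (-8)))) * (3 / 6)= 12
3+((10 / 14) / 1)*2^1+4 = 59 / 7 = 8.43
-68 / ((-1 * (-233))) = -68 / 233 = -0.29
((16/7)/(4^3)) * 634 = 317/14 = 22.64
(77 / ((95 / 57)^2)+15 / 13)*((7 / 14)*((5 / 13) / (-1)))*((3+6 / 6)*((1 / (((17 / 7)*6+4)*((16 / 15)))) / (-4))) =24633 / 87880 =0.28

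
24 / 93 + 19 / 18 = 733 / 558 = 1.31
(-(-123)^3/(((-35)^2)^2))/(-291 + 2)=-1860867/433680625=-0.00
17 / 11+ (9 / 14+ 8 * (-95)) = -116703 / 154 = -757.81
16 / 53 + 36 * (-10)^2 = 190816 / 53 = 3600.30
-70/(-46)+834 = 19217/23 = 835.52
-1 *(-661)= 661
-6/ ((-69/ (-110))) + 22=286/ 23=12.43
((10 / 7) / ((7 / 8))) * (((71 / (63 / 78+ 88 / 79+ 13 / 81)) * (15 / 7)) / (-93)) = -66549600 / 51878407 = -1.28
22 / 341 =2 / 31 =0.06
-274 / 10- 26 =-267 / 5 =-53.40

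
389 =389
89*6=534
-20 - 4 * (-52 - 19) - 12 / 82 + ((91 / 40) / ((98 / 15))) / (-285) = 115102987 / 436240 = 263.85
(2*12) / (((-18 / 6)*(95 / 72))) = -576 / 95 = -6.06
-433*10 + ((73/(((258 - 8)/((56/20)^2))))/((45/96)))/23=-4668052322/1078125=-4329.79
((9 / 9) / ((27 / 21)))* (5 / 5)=7 / 9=0.78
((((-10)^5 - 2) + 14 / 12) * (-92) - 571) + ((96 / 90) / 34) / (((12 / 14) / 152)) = 7037626091 / 765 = 9199511.23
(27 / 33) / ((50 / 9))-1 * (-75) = 41331 / 550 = 75.15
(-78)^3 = -474552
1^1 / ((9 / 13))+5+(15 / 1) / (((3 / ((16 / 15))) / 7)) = 394 / 9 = 43.78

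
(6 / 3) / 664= 1 / 332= 0.00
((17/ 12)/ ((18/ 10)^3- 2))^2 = 4515625/ 33039504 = 0.14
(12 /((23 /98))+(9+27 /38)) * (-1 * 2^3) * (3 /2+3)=-2190.27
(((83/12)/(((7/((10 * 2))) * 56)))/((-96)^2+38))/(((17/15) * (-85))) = -415/1048367152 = -0.00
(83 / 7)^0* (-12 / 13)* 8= -96 / 13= -7.38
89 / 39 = 2.28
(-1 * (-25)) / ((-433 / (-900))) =22500 / 433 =51.96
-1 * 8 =-8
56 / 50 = 28 / 25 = 1.12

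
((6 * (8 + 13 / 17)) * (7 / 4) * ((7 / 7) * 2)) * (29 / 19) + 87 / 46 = 4202187 / 14858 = 282.82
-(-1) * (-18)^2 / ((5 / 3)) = 194.40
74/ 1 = 74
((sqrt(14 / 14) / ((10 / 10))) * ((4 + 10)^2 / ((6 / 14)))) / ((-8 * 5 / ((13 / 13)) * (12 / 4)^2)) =-343 / 270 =-1.27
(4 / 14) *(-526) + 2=-1038 / 7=-148.29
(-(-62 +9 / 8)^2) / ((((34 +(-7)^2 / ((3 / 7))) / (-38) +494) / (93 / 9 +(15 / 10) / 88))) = -24626443115 / 314665472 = -78.26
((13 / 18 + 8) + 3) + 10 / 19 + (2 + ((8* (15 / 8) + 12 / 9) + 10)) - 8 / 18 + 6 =15779 / 342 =46.14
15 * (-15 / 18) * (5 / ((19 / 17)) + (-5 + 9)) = -4025 / 38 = -105.92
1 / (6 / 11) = 11 / 6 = 1.83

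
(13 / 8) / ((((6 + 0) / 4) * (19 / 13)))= 169 / 228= 0.74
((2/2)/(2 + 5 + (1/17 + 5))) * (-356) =-6052/205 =-29.52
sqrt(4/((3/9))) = 2 *sqrt(3) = 3.46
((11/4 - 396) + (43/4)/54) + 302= -19667/216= -91.05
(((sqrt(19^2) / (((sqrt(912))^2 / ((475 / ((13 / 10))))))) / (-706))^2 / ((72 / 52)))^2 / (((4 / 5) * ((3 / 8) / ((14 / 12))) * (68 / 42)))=7795079345703125 / 460357960788877078167552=0.00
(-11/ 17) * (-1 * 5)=55/ 17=3.24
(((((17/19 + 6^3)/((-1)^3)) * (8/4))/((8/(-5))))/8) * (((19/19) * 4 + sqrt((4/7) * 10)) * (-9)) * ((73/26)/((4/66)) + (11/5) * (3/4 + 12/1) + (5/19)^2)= -9967694427/109744 - 9967694427 * sqrt(70)/1536416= -145106.17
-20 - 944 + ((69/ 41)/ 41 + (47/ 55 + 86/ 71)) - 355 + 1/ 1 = -8637923918/ 6564305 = -1315.89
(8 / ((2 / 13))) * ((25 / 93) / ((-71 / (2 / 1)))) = -2600 / 6603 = -0.39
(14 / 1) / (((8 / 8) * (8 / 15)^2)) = 1575 / 32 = 49.22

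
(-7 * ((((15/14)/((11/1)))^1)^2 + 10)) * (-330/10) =712155/308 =2312.19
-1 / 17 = -0.06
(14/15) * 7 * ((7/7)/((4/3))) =49/10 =4.90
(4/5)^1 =4/5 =0.80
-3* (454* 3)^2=-5565132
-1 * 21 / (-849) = 7 / 283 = 0.02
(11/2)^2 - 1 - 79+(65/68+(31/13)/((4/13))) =-2791/68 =-41.04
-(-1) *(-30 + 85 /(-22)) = -745 /22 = -33.86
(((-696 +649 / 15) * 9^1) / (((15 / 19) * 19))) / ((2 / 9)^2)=-793071 / 100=-7930.71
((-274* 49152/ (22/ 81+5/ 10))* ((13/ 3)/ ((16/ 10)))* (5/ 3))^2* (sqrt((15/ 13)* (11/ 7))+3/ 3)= 155179823835119616/ 25+11936909525778432* sqrt(15015)/ 175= 14565465370420835.82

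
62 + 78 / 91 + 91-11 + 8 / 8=1007 / 7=143.86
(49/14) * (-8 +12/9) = -70/3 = -23.33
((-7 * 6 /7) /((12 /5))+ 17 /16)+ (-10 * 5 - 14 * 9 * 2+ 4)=-4791 /16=-299.44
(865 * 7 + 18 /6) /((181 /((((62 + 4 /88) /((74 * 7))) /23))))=590655 /3388682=0.17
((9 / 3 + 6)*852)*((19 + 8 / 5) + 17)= 1441584 / 5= 288316.80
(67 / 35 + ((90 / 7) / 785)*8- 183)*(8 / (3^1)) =-7954768 / 16485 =-482.55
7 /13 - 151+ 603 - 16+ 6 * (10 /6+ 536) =47613 /13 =3662.54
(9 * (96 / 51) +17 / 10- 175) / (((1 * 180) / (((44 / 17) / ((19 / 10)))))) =-15389 / 13005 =-1.18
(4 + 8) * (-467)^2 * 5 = 13085340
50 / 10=5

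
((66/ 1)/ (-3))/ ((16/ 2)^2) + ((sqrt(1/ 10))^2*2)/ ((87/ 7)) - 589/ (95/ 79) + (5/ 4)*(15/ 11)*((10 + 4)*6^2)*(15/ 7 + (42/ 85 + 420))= 943845267701/ 2603040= 362593.46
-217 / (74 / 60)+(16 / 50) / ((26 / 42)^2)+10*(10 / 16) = -105588731 / 625300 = -168.86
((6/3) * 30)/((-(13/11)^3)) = -79860/2197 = -36.35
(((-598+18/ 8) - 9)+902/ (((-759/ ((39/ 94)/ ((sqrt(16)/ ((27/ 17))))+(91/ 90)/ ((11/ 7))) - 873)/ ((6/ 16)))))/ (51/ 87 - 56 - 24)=27097422877715/ 3557247048411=7.62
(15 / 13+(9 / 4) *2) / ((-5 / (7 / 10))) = -1029 / 1300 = -0.79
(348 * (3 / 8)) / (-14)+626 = 17267 / 28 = 616.68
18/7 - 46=-304/7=-43.43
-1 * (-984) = 984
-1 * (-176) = 176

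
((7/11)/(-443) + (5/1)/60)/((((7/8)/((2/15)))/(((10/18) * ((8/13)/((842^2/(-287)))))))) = -1570792/909471248829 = -0.00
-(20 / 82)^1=-10 / 41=-0.24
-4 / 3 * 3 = -4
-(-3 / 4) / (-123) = -1 / 164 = -0.01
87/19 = 4.58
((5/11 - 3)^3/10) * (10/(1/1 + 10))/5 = -21952/73205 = -0.30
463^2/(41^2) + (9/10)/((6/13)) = 129.47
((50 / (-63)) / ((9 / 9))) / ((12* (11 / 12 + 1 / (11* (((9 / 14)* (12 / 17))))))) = -550 / 9289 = -0.06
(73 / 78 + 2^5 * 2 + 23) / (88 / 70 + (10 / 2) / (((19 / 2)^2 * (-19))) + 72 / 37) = 60924415895 / 2217168096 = 27.48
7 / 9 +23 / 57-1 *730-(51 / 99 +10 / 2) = -1381282 / 1881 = -734.33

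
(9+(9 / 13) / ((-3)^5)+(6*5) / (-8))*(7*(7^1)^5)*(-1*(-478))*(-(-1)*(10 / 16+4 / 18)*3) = 12635913547957 / 16848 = 749994868.71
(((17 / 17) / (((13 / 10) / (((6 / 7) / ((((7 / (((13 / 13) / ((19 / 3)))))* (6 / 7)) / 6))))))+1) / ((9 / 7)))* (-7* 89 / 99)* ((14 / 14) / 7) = -169901 / 220077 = -0.77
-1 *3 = -3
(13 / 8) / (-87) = -13 / 696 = -0.02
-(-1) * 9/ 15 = 3/ 5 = 0.60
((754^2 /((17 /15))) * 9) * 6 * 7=3223485720 /17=189616807.06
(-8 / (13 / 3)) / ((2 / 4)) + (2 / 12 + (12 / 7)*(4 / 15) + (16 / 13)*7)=15143 / 2730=5.55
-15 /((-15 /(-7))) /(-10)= 7 /10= 0.70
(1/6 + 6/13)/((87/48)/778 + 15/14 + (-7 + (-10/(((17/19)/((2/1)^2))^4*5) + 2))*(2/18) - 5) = -0.01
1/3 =0.33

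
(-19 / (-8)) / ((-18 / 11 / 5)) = -1045 / 144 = -7.26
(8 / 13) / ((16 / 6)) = 3 / 13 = 0.23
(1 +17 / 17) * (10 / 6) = 10 / 3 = 3.33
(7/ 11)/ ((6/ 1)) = 7/ 66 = 0.11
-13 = -13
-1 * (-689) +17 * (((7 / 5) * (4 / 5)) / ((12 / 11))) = 52984 / 75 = 706.45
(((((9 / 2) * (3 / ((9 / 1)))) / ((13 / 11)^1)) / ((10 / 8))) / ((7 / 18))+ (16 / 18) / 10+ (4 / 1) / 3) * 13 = 16516 / 315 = 52.43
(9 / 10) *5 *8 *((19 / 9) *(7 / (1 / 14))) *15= 111720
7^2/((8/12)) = 147/2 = 73.50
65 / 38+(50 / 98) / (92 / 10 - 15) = 87615 / 53998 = 1.62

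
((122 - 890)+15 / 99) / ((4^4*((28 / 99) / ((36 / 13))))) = -684153 / 23296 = -29.37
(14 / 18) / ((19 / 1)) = 7 / 171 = 0.04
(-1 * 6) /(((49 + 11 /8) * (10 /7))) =-0.08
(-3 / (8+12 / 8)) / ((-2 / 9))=27 / 19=1.42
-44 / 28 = -11 / 7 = -1.57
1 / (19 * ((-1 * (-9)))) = 1 / 171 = 0.01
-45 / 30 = -3 / 2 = -1.50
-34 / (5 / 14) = -95.20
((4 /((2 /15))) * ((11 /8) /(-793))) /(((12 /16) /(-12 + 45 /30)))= 1155 /1586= 0.73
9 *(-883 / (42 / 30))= -5676.43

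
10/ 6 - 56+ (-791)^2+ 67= 1877081/ 3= 625693.67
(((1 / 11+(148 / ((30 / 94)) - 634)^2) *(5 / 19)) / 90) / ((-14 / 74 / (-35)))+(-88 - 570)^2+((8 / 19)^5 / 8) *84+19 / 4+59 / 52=64338193748310793 / 143403273585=448652.20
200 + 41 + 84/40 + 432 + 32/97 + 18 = 672627/970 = 693.43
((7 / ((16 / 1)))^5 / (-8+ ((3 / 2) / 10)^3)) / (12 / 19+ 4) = -300125 / 693501952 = -0.00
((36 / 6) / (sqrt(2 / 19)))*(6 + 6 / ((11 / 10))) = 378*sqrt(38) / 11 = 211.83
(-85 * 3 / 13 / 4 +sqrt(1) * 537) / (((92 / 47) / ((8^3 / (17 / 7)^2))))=88656288 / 3757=23597.63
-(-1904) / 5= 1904 / 5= 380.80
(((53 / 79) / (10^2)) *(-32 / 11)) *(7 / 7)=-424 / 21725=-0.02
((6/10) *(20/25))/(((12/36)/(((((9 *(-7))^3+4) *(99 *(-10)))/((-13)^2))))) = 1782306504/845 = 2109238.47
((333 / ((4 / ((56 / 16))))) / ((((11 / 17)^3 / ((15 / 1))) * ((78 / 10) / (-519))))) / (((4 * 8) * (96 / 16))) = -49530777975 / 8859136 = -5590.93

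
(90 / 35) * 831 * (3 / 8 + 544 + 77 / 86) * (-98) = -9820009269 / 86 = -114186154.29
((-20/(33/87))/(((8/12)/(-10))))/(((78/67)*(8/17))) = 825775/572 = 1443.66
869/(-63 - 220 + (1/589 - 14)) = -511841/174932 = -2.93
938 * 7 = 6566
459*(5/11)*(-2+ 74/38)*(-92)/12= 17595/209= 84.19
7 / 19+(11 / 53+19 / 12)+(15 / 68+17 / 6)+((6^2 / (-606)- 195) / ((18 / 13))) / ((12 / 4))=-41.75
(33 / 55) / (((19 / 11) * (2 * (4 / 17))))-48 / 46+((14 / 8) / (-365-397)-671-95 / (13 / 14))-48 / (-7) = -116173270333 / 151512270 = -766.76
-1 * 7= -7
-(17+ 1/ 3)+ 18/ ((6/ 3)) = -25/ 3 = -8.33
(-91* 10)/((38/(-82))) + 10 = 37500/19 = 1973.68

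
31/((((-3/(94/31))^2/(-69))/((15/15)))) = -203228/93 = -2185.25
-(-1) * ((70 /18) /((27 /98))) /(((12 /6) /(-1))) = -1715 /243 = -7.06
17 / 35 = 0.49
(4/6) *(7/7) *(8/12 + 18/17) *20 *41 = 144320/153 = 943.27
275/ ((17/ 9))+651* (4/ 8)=16017/ 34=471.09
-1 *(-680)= 680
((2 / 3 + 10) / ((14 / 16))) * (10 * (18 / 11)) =15360 / 77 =199.48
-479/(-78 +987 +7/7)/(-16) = 479/14560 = 0.03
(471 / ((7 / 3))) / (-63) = -3.20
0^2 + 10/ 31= 10/ 31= 0.32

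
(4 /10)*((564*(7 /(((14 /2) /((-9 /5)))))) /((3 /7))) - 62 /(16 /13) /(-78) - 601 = -1857449 /1200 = -1547.87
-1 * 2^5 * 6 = -192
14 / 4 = 3.50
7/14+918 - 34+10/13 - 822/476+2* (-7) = 1345182/1547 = 869.54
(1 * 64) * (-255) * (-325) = 5304000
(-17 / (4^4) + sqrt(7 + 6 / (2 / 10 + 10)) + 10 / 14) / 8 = 1161 / 14336 + sqrt(2193) / 136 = 0.43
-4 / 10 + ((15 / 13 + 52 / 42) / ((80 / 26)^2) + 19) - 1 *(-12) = 1036649 / 33600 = 30.85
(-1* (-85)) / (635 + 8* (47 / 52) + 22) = 221 / 1727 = 0.13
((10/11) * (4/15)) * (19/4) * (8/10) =152/165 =0.92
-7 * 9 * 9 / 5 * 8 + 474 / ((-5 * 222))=-167911 / 185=-907.63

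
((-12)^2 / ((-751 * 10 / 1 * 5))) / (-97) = 72 / 1821175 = 0.00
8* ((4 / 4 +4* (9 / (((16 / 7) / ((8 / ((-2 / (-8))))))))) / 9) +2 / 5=20218 / 45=449.29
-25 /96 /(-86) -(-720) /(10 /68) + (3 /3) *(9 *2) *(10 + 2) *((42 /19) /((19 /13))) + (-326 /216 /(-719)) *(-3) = 33575401714205 /6428757312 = 5222.69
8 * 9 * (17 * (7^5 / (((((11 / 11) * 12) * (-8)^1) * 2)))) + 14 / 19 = -16285871 / 152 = -107143.89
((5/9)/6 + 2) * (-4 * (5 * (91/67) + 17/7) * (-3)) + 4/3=982852/4221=232.85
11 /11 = 1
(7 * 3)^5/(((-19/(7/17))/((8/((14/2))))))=-32672808/323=-101154.20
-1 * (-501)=501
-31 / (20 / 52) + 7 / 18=-7219 / 90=-80.21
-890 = -890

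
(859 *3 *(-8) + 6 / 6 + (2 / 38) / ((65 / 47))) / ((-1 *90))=12729739 / 55575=229.06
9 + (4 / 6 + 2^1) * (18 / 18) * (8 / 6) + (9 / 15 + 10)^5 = 3764112562 / 28125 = 133835.11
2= 2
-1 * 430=-430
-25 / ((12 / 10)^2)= -625 / 36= -17.36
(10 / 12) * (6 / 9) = 5 / 9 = 0.56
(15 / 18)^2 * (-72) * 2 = -100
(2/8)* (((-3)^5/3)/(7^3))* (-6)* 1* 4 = 486/343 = 1.42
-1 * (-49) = 49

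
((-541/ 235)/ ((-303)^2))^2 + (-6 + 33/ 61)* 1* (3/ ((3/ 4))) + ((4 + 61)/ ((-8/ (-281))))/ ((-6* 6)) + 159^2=22893554925733910672987/ 908627866337815200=25195.74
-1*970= -970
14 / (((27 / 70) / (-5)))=-4900 / 27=-181.48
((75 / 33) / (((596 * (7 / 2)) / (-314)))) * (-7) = 3925 / 1639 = 2.39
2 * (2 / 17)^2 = 8 / 289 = 0.03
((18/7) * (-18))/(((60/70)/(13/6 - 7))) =261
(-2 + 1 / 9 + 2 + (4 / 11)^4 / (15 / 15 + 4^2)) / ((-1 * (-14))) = 251201 / 31361022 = 0.01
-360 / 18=-20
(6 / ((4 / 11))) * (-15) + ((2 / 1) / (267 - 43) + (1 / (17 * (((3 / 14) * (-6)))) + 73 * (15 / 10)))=-2365399 / 17136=-138.04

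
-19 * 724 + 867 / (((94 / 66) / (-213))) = -6740675 / 47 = -143418.62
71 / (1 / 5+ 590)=355 / 2951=0.12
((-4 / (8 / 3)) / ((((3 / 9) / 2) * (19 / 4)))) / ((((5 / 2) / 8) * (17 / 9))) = -5184 / 1615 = -3.21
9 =9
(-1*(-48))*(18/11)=864/11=78.55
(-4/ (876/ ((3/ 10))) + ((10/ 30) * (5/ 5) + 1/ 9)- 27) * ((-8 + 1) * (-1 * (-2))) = 1221353/ 3285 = 371.80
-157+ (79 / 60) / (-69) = -650059 / 4140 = -157.02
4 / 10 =2 / 5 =0.40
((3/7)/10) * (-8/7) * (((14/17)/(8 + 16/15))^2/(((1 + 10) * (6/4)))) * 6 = -135/918731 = -0.00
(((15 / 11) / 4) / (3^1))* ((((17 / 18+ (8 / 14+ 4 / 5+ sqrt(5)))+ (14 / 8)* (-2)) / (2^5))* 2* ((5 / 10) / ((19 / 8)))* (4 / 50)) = -373 / 2633400+ sqrt(5) / 8360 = 0.00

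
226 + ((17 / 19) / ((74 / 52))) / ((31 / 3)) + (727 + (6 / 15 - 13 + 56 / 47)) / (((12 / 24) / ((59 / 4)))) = 109269280374 / 5121355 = 21336.01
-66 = -66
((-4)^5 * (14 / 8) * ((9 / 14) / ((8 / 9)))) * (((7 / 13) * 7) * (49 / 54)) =-57624 / 13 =-4432.62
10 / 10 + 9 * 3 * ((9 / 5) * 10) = 487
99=99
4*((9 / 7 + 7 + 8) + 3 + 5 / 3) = 83.81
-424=-424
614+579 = 1193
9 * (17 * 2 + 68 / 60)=1581 / 5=316.20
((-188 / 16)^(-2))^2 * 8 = 0.00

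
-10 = -10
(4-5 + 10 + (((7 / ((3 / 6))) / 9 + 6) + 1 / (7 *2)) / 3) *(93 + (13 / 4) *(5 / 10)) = 3302791 / 3024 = 1092.19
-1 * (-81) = 81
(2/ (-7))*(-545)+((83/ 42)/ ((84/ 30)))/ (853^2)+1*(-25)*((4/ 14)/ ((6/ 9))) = 62035943755/ 427834092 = 145.00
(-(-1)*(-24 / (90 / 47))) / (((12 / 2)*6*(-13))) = 47 / 1755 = 0.03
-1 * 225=-225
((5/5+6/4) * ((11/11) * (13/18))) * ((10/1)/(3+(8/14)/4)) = 2275/396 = 5.74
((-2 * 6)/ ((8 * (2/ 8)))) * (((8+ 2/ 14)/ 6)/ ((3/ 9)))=-171/ 7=-24.43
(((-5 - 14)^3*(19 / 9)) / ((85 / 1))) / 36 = -130321 / 27540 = -4.73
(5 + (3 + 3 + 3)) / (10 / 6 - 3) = -21 / 2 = -10.50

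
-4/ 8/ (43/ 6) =-3/ 43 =-0.07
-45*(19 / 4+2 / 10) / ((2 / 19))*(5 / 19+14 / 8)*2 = -8520.19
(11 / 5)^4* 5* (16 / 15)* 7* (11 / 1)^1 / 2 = 4810.06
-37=-37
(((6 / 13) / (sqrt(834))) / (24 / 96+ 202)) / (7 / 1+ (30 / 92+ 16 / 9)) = 1656* sqrt(834) / 5509761647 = 0.00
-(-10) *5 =50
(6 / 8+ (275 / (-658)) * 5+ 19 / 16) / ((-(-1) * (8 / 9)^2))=-64881 / 336896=-0.19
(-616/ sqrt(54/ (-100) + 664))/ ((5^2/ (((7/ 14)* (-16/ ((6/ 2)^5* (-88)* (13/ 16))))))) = -128* sqrt(1354)/ 10693215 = -0.00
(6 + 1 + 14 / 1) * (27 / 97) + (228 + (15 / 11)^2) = 2766468 / 11737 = 235.70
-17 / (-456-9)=0.04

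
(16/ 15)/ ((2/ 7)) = 56/ 15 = 3.73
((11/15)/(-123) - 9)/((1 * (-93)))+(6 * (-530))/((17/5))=-87997388/94095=-935.20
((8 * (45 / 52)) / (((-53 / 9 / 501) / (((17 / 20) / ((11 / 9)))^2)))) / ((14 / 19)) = -386.60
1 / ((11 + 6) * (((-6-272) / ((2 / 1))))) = -1 / 2363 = -0.00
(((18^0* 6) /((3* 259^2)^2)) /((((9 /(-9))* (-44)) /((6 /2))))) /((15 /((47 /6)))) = 47 /8909723910780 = 0.00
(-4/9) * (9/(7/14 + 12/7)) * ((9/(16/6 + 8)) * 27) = -5103/124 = -41.15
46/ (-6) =-23/ 3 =-7.67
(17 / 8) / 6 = 0.35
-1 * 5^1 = -5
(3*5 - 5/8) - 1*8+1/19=977/152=6.43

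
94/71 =1.32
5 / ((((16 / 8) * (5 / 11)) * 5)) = 1.10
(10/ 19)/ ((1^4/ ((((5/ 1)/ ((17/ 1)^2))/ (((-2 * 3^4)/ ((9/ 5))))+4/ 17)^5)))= 13680510051411715/ 36188896843594352304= 0.00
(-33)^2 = 1089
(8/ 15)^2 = 64/ 225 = 0.28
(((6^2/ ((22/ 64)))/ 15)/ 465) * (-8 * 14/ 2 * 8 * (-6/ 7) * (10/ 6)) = 16384/ 1705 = 9.61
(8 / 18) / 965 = 4 / 8685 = 0.00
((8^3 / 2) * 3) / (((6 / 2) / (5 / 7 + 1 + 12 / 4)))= 8448 / 7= 1206.86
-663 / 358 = -1.85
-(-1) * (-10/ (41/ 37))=-370/ 41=-9.02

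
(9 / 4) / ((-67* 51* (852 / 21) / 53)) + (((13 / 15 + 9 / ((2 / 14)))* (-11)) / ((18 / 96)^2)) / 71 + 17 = -46194035647 / 174677040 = -264.45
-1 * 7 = -7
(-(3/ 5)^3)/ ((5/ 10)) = -54/ 125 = -0.43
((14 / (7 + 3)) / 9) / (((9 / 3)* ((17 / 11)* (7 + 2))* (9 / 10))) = 154 / 37179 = 0.00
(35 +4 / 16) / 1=141 / 4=35.25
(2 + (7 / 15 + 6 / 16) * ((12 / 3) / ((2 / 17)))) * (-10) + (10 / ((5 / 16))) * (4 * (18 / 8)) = -109 / 6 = -18.17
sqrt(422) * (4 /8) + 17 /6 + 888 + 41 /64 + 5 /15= sqrt(422) /2 + 171227 /192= 902.08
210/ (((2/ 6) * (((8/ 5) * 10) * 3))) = 105/ 8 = 13.12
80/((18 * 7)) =40/63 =0.63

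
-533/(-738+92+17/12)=492/595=0.83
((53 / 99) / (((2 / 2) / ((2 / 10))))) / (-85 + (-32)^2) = 53 / 464805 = 0.00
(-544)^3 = -160989184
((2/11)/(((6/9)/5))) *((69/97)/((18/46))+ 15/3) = 9.30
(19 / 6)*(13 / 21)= 247 / 126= 1.96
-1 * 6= -6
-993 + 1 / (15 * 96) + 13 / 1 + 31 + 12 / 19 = -25947341 / 27360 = -948.37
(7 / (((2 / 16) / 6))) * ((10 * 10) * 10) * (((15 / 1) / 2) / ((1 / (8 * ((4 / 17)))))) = 80640000 / 17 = 4743529.41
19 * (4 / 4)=19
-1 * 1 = -1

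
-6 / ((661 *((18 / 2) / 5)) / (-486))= 1620 / 661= 2.45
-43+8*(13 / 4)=-17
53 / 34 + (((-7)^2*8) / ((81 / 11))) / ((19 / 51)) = 144.45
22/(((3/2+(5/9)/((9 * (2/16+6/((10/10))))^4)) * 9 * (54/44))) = 1356019550424/1021217243707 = 1.33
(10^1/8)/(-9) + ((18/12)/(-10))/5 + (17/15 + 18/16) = 3761/1800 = 2.09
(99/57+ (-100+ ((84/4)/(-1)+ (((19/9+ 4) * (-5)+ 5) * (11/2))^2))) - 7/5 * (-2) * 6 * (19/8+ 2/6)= 60581507/3078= 19682.10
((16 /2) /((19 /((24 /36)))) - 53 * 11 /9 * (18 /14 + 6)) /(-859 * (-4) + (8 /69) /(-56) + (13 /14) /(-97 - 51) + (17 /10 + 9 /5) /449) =-575279084024 /4190751117377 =-0.14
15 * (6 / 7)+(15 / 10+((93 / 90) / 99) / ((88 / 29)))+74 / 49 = 203251451 / 12806640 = 15.87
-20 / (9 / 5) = -100 / 9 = -11.11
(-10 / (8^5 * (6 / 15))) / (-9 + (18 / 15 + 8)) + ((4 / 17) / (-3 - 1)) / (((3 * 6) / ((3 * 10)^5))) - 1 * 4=-44239030349 / 557056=-79415.77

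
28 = 28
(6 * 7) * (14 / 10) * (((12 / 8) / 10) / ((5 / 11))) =4851 / 250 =19.40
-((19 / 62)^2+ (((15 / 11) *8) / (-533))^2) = -12464645209 / 132136612036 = -0.09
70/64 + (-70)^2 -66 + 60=4895.09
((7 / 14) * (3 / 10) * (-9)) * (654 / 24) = -2943 / 80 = -36.79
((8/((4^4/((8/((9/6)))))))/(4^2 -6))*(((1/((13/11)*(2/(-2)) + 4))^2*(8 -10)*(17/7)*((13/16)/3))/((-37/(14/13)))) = 2057/25601040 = 0.00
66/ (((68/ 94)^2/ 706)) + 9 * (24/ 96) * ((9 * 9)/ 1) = 103141245/ 1156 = 89222.53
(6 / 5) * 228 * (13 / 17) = 17784 / 85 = 209.22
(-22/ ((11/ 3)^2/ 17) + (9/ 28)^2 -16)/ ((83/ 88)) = -376997/ 8134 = -46.35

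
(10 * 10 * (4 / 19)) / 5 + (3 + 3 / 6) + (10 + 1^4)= 711 / 38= 18.71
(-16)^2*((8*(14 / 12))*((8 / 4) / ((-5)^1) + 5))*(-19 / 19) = -164864 / 15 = -10990.93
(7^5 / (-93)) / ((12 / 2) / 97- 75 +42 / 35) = 1164485 / 475137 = 2.45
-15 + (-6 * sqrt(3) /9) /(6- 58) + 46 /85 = -14.44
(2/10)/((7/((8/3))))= 0.08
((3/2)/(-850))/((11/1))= -3/18700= -0.00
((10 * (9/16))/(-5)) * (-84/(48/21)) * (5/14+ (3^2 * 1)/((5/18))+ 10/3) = 477477/320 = 1492.12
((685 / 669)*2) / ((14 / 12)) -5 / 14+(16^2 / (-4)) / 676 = 687733 / 527618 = 1.30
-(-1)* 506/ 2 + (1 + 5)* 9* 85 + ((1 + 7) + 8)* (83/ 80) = 24298/ 5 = 4859.60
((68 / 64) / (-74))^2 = 289 / 1401856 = 0.00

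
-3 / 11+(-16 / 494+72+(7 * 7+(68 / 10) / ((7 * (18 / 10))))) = 20751842 / 171171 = 121.23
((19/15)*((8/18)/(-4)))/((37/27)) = -19/185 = -0.10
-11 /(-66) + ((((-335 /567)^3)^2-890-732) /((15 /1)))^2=5809139604074760677372333107856037006173 /496831611433144738446218190664152450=11692.37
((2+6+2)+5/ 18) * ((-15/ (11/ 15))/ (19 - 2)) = -4625/ 374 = -12.37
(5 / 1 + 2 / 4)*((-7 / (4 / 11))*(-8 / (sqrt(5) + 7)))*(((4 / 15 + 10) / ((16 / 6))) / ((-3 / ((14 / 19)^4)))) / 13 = -99648703 / 25412595 + 14235529*sqrt(5) / 25412595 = -2.67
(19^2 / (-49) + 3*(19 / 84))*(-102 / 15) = 22287 / 490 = 45.48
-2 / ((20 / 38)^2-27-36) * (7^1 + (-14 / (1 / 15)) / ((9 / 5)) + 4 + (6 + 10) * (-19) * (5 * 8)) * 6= -53134868 / 22643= -2346.64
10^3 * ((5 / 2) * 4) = 10000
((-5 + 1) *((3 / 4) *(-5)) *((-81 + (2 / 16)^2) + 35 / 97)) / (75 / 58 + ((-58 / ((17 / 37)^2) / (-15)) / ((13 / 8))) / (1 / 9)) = -1363304374575 / 115816922912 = -11.77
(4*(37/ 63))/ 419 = 148/ 26397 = 0.01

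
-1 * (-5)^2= -25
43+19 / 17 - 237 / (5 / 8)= -28482 / 85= -335.08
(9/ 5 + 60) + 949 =5054/ 5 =1010.80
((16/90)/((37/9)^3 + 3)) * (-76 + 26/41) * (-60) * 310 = 186215760/54161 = 3438.19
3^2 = 9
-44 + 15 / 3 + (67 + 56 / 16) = 63 / 2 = 31.50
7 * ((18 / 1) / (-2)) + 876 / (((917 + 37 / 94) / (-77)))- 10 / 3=-139.86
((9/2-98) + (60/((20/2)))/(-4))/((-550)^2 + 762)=-95/303262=-0.00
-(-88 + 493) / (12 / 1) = -135 / 4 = -33.75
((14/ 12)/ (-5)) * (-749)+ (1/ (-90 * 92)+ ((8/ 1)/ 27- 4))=4249201/ 24840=171.06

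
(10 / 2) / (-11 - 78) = -5 / 89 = -0.06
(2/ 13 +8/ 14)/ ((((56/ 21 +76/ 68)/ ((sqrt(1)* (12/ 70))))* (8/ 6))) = 15147/ 614705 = 0.02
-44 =-44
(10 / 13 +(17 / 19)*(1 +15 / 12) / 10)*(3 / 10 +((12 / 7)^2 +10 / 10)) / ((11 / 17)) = 338578001 / 53253200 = 6.36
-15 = -15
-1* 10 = -10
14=14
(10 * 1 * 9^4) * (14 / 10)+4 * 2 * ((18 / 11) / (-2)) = 1010322 / 11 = 91847.45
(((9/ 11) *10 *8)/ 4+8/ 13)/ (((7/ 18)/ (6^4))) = 56640384/ 1001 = 56583.80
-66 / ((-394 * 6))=11 / 394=0.03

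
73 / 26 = 2.81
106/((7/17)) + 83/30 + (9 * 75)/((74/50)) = 5565467/7770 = 716.28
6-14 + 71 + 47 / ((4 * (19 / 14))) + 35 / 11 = 31283 / 418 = 74.84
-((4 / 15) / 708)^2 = -1 / 7049025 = -0.00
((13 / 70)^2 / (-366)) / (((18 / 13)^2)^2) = -4826809 / 188263958400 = -0.00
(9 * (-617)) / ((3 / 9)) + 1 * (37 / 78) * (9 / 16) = -6930033 / 416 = -16658.73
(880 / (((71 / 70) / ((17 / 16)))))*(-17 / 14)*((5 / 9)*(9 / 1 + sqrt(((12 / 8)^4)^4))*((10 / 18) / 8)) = -1957071875 / 1308672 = -1495.46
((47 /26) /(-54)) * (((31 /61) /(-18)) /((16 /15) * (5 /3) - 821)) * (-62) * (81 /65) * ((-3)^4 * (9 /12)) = 32926743 /6080660560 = 0.01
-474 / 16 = -237 / 8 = -29.62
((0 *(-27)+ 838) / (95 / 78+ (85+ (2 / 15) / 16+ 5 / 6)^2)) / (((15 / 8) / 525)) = 43924608000 / 1379665813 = 31.84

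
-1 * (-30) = 30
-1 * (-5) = 5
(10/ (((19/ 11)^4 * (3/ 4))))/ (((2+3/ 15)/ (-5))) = -1331000/ 390963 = -3.40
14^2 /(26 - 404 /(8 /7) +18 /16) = -224 /373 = -0.60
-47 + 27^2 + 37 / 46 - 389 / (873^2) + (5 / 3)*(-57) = 20607188137 / 35057934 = 587.80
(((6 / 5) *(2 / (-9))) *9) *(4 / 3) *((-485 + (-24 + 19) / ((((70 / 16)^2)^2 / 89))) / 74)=1167401352 / 55523125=21.03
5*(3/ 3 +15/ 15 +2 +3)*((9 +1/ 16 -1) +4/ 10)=4739/ 16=296.19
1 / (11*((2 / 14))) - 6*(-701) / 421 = 49213 / 4631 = 10.63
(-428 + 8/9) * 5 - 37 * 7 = -2394.56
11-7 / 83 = 906 / 83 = 10.92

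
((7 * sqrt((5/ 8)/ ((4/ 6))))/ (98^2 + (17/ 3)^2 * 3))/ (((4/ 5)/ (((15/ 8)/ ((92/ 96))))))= 4725 * sqrt(15)/ 10709168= 0.00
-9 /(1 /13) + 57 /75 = -2906 /25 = -116.24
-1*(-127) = 127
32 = 32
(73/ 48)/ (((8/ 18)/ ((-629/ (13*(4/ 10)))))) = -688755/ 1664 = -413.92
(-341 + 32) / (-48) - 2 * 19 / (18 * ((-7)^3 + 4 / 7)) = 2224147 / 345168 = 6.44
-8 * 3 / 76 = -6 / 19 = -0.32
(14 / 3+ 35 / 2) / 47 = 133 / 282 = 0.47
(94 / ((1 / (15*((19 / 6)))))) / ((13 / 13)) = 4465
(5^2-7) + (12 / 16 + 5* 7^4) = 48095 / 4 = 12023.75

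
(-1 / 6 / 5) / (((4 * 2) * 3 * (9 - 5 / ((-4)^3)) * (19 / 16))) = -64 / 496755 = -0.00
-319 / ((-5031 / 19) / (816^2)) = 802177.14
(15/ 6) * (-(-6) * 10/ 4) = 75/ 2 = 37.50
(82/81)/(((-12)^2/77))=3157/5832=0.54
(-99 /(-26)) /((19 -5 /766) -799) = -37917 /7767305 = -0.00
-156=-156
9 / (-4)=-9 / 4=-2.25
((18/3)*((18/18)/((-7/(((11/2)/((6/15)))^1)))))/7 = -165/98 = -1.68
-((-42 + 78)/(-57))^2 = -144/361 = -0.40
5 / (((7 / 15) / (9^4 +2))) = 492225 / 7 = 70317.86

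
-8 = -8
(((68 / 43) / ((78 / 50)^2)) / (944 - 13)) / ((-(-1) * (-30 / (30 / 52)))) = -10625 / 791572509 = -0.00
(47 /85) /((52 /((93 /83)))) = 4371 /366860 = 0.01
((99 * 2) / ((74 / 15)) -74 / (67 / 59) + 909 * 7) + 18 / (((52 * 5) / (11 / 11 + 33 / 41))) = 6338.10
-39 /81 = -13 /27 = -0.48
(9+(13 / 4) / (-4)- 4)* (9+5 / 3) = 134 / 3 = 44.67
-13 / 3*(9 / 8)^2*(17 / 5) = -5967 / 320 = -18.65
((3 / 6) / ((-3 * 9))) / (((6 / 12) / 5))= -5 / 27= -0.19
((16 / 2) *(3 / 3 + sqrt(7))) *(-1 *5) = -40 *sqrt(7) - 40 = -145.83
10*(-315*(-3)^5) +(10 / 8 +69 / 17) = 52050961 / 68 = 765455.31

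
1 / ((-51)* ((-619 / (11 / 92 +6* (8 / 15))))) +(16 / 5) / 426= 1570669 / 206208708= 0.01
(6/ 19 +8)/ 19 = 158/ 361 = 0.44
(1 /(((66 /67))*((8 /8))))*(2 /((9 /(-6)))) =-134 /99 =-1.35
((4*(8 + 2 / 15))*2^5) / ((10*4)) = 1952 / 75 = 26.03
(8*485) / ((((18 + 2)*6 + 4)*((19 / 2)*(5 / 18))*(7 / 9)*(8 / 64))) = 502848 / 4123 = 121.96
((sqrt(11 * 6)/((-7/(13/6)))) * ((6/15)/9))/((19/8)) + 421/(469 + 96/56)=2947/3295-104 * sqrt(66)/17955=0.85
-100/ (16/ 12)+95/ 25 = -356/ 5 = -71.20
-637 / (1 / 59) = -37583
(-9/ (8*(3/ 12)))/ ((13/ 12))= -54/ 13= -4.15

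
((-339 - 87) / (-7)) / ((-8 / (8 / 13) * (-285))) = 142 / 8645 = 0.02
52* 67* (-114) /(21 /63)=-1191528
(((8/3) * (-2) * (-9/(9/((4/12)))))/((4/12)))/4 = 1.33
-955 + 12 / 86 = -41059 / 43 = -954.86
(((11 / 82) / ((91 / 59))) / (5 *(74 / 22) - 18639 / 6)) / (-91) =7139 / 23078260933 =0.00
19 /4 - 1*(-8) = 51 /4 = 12.75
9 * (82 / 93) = 246 / 31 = 7.94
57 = 57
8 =8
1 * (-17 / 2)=-17 / 2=-8.50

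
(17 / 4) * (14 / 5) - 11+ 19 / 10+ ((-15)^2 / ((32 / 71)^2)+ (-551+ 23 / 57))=163385197 / 291840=559.85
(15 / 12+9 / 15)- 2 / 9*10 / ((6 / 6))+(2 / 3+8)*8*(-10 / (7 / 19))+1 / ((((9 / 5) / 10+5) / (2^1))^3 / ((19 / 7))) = -41201907400951 / 21891213540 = -1882.12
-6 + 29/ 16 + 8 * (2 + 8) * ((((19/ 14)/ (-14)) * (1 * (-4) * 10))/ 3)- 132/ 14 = 211175/ 2352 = 89.79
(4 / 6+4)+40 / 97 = 1478 / 291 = 5.08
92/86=46/43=1.07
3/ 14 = 0.21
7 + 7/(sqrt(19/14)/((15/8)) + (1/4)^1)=12971/8153 + 6720 * sqrt(266)/8153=15.03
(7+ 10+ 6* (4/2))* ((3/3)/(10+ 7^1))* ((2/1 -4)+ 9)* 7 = 1421/17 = 83.59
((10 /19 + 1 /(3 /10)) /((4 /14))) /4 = 385 /114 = 3.38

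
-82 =-82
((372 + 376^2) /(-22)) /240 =-35437 /1320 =-26.85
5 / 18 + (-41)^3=-1240573 / 18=-68920.72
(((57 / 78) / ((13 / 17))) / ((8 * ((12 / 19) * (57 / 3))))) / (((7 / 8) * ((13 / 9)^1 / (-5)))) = -4845 / 123032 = -0.04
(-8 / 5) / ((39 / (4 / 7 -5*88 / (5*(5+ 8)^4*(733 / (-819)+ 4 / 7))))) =-0.02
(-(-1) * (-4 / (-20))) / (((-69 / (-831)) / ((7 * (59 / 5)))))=114401 / 575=198.96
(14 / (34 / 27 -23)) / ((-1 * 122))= 189 / 35807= 0.01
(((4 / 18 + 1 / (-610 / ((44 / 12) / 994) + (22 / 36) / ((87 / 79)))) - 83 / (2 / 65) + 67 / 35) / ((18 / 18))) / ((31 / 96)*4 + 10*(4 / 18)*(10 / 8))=-19348426762061996 / 29212144429055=-662.34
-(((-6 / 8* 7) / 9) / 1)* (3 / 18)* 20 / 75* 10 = 7 / 27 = 0.26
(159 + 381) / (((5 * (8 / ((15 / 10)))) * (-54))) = -3 / 8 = -0.38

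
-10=-10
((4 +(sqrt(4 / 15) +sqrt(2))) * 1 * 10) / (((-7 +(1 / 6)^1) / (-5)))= 40 * sqrt(15) / 41 +300 * sqrt(2) / 41 +1200 / 41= 43.39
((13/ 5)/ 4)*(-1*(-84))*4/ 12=91/ 5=18.20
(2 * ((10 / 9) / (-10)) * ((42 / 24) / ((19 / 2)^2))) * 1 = -14 / 3249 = -0.00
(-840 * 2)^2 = 2822400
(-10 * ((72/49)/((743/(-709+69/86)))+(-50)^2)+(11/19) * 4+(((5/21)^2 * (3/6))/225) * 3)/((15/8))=-160515538167172/12046530195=-13324.63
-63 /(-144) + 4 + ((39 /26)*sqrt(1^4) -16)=-161 /16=-10.06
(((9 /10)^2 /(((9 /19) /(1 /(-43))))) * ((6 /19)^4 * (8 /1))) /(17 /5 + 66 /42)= -27216 /42765865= -0.00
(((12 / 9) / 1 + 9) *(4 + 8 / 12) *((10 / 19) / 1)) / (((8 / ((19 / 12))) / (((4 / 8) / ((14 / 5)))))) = 775 / 864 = 0.90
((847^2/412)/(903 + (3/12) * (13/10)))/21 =1024870/11165097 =0.09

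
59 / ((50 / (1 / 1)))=59 / 50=1.18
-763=-763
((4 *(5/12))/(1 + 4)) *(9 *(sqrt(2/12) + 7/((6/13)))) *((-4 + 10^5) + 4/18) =449983 *sqrt(6)/9 + 40948453/9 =4672297.97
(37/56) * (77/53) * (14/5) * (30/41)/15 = 2849/21730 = 0.13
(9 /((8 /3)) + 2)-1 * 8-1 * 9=-93 /8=-11.62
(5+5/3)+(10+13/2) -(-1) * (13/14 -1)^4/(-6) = 1779941/76832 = 23.17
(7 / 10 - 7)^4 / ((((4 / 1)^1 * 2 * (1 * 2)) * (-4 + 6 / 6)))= -5250987 / 160000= -32.82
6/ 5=1.20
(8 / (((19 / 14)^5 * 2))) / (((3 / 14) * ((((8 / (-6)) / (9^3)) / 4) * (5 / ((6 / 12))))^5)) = -15696429998272577410248 / 7737809375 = -2028536661679.21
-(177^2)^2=-981506241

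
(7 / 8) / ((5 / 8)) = 7 / 5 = 1.40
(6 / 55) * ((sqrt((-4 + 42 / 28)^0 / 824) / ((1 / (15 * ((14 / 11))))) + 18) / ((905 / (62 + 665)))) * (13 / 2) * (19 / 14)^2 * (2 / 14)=30706299 * sqrt(206) / 4421373880 + 92118897 / 34145650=2.80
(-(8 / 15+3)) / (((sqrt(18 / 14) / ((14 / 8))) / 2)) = -371 * sqrt(7) / 90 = -10.91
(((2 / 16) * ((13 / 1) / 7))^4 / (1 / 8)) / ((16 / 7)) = 28561 / 2809856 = 0.01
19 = 19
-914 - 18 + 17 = -915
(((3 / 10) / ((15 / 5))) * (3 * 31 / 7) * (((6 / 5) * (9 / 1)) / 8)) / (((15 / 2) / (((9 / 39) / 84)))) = 0.00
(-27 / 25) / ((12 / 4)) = -9 / 25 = -0.36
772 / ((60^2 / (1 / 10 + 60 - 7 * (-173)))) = 817741 / 3000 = 272.58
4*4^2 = 64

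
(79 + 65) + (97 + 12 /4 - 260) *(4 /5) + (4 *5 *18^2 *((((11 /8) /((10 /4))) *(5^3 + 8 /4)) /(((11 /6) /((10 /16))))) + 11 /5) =771616 /5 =154323.20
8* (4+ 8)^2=1152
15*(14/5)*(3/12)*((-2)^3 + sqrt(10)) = -84 + 21*sqrt(10)/2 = -50.80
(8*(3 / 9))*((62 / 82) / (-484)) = -62 / 14883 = -0.00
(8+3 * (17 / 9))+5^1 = 56 / 3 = 18.67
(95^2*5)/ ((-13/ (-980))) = 3401730.77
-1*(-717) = 717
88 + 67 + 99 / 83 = 12964 / 83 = 156.19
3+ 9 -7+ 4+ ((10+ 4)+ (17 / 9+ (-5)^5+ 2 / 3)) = -27895 / 9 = -3099.44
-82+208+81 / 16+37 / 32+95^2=293031 / 32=9157.22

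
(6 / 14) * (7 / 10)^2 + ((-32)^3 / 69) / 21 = -3246371 / 144900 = -22.40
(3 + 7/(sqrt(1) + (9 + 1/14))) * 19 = 9899/141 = 70.21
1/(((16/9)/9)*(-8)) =-81/128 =-0.63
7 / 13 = 0.54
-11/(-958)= 11/958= 0.01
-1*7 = -7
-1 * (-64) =64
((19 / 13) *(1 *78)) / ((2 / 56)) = 3192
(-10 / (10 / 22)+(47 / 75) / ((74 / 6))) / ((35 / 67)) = -1360301 / 32375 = -42.02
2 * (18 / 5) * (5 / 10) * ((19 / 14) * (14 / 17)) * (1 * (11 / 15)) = 1254 / 425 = 2.95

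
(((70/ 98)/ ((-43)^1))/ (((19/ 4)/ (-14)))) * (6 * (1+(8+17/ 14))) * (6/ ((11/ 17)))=159120/ 5719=27.82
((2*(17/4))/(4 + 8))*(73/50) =1241/1200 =1.03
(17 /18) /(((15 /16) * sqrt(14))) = 68 * sqrt(14) /945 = 0.27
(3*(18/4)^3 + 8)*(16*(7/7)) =4502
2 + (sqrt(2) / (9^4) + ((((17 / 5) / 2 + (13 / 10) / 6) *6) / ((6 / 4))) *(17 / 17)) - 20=-10.33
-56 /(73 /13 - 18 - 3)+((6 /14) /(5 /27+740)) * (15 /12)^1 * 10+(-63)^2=5557534853 /1398950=3972.65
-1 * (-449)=449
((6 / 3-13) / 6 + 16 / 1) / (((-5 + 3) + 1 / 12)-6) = -34 / 19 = -1.79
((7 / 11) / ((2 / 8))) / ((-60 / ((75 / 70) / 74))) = -1 / 1628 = -0.00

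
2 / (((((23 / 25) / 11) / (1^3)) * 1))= 550 / 23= 23.91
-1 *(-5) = 5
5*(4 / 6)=10 / 3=3.33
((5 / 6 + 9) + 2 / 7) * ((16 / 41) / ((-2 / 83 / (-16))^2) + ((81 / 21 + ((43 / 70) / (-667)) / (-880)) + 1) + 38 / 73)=119902099590957561 / 68865434176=1741107.15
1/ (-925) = -1/ 925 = -0.00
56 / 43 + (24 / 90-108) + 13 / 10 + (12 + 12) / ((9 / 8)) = -83.80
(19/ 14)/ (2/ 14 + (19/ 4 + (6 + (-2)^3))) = 38/ 81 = 0.47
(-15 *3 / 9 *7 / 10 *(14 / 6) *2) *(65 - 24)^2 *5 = -411845 / 3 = -137281.67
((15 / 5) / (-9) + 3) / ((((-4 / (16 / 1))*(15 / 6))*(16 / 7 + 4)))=-112 / 165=-0.68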